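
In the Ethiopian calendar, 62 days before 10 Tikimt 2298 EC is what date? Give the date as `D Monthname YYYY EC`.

Counting 62 days back from JDN 2563239 reaches JDN 2563177, which is 13 Nehase 2297 EC.

13 Nehase 2297 EC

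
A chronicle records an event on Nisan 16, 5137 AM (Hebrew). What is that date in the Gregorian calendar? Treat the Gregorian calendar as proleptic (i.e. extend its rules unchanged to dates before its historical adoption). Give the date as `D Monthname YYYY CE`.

Both dates share Julian Day Number 2224093; in the Gregorian calendar that is 4 April 1377 CE.

4 April 1377 CE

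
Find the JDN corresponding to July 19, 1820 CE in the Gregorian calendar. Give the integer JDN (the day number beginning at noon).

JDN 2400001 is 17 November 1858 CE (Gregorian), MJD 0; the target day is −14000 days from there, so JDN = 2386001.

2386001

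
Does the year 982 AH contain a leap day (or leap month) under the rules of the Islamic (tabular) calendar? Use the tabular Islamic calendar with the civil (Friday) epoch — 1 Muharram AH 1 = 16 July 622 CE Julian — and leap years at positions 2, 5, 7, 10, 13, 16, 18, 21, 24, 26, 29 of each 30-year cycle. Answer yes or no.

no

Year 982 AH is year 22 of its 30-year cycle; leap positions are 2, 5, 7, 10, 13, 16, 18, 21, 24, 26, 29, so it is a common year (354 days).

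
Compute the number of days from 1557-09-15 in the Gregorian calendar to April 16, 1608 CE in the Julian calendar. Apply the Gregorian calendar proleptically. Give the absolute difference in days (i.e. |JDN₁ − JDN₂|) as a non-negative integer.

18486

First date → JDN 2290000; second date → JDN 2308486.
The interval is |2290000 − 2308486| = 18486 days.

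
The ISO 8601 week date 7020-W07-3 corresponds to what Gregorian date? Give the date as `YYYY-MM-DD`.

7020-02-16

ISO week 1 of 7020 is the week containing the first Thursday of 7020.
Week 7, day 3 (Wednesday) lands on 7020-02-16.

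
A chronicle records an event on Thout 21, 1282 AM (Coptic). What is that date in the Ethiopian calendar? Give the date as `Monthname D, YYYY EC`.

Meskerem 21, 1558 EC

The source date corresponds to 28 September 1565 in the proleptic Gregorian calendar (JDN 2292935).
That day falls on 21 Meskerem 1558 EC in the Ethiopian calendar.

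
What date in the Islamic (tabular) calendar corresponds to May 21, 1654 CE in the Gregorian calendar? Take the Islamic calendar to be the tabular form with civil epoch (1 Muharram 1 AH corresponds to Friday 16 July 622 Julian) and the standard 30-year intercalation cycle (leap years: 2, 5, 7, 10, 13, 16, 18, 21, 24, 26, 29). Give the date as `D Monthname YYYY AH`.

Both dates share Julian Day Number 2325312; in the tabular Islamic calendar that is 4 Rajab 1064 AH.

4 Rajab 1064 AH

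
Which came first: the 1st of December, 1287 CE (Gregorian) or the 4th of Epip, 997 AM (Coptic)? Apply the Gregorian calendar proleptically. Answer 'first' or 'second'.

second

Converting both to JDN: 2191462 vs 2189122; the smaller is the second.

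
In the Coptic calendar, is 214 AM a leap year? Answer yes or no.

214 mod 4 = 2; in the Coptic calendar a year is leap when year mod 4 = 3, so it is a common year.

no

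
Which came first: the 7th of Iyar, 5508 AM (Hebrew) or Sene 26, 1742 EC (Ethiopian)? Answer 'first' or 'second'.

Converting both to JDN: 2359629 vs 2360416; the smaller is the first.

first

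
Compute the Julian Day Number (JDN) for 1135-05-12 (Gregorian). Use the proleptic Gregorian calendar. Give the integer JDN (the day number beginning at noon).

JDN 2299161 is 15 October 1582 CE (Gregorian); the target day is −163420 days from there, so JDN = 2135741.

2135741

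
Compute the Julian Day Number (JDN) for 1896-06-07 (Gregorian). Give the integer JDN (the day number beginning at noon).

2413718

JDN 2400001 is 17 November 1858 CE (Gregorian), MJD 0; the target day is +13717 days from there, so JDN = 2413718.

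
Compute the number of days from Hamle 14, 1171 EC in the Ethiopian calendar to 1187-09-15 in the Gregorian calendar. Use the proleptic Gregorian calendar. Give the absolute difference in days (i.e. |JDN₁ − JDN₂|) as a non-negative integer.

2984

JDN of the first date = 2151876.
JDN of the second date = 2154860.
|2154860 − 2151876| = 2984.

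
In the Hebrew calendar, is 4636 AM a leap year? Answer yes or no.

Hebrew year 4636 is year 19 of its 19-year Metonic cycle; leap years are at positions 3, 6, 8, 11, 14, 17, 19, so it is a leap year (13 months).

yes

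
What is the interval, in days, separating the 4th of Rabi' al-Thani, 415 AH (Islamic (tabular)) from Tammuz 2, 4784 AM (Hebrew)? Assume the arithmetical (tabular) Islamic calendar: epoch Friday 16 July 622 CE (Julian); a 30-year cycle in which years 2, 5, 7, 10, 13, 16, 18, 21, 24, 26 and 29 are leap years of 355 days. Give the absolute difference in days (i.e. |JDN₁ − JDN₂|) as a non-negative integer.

3

JDN of the first date = 2095240.
JDN of the second date = 2095237.
|2095237 − 2095240| = 3.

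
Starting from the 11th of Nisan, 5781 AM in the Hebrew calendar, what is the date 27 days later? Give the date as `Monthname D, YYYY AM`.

Iyar 8, 5781 AM

The starting date is JDN 2459298; 2459298 + 27 = 2459325.
JDN 2459325 corresponds to Iyar 8, 5781 AM.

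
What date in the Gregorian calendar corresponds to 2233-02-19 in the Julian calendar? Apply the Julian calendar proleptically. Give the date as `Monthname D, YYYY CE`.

March 6, 2233 CE

The Julian–Gregorian offset here is 15 days (Julian trailing).
19 February 2233 Julian + 15 days → 6 March 2233 Gregorian.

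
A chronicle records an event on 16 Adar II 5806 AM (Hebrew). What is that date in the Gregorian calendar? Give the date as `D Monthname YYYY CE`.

24 March 2046 CE

Both dates share Julian Day Number 2468429; in the Gregorian calendar that is 24 March 2046 CE.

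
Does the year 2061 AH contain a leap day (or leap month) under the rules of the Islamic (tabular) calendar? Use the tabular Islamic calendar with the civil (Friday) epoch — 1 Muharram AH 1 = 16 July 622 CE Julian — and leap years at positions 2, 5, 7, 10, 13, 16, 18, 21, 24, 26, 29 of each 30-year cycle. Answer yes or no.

Year 2061 AH is year 21 of its 30-year cycle; leap positions are 2, 5, 7, 10, 13, 16, 18, 21, 24, 26, 29, so it is a leap year (355 days).

yes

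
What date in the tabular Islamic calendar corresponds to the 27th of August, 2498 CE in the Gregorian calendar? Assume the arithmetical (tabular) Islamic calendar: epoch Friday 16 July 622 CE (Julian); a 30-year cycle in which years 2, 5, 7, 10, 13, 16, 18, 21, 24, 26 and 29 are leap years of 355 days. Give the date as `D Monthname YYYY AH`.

Both dates share Julian Day Number 2633675; in the tabular Islamic calendar that is 9 Ramadan 1934 AH.

9 Ramadan 1934 AH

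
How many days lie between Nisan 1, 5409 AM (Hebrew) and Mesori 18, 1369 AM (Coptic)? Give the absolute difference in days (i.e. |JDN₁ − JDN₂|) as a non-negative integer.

First date → JDN 2323418; second date → JDN 2325039.
The interval is |2323418 − 2325039| = 1621 days.

1621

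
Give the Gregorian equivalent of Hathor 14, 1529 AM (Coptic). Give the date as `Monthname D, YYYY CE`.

November 22, 1812 CE

Julian Day Number of the source date = 2383205.
Converting JDN 2383205 to the Gregorian calendar gives 22 November 1812 CE.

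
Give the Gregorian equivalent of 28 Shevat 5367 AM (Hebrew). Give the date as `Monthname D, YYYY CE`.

Julian Day Number of the source date = 2308060.
Converting JDN 2308060 to the Gregorian calendar gives 25 February 1607 CE.

February 25, 1607 CE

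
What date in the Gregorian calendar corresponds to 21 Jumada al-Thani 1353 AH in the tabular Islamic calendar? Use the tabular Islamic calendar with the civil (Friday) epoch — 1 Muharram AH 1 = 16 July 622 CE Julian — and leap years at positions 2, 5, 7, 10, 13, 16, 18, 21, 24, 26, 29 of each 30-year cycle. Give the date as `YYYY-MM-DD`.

1934-10-01

Both dates share Julian Day Number 2427712; in the Gregorian calendar that is 1 October 1934 CE.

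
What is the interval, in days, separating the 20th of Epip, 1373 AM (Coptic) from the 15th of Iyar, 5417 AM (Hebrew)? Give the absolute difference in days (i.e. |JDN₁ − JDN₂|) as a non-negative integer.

JDN of the first date = 2326472.
JDN of the second date = 2326385.
|2326385 − 2326472| = 87.

87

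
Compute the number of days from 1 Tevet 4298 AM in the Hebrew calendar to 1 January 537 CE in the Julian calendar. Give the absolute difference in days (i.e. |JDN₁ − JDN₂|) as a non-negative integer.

First date → JDN 1917551; second date → JDN 1917198.
The interval is |1917551 − 1917198| = 353 days.

353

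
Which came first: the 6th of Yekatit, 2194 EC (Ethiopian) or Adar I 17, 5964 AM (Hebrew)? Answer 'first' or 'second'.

The two dates have Julian Day Numbers 2525369 and 2526104 respectively.
Since 2525369 < 2526104, the first date comes first.

first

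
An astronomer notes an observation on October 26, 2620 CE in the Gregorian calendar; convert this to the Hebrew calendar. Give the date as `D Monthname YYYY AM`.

6 Cheshvan 6381 AM

Both dates share Julian Day Number 2678294; in the Hebrew calendar that is 6 Cheshvan 6381 AM.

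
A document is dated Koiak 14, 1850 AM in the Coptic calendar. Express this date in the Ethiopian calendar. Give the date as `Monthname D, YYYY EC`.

Both dates share Julian Day Number 2500480; in the Ethiopian calendar that is 14 Tahsas 2126 EC.

Tahsas 14, 2126 EC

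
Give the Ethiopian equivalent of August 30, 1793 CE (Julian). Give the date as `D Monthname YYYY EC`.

Julian Day Number of the source date = 2376193.
Converting JDN 2376193 to the Ethiopian calendar gives 2 Meskerem 1786 EC.

2 Meskerem 1786 EC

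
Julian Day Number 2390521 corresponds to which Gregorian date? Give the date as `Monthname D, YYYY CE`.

JDN 2451545 is 1 Jan 2000; 2390521 is −61024 days from there.

December 3, 1832 CE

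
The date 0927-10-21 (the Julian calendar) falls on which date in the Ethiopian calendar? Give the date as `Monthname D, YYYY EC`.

The source date corresponds to 26 October 927 in the proleptic Gregorian calendar (JDN 2059938).
That day falls on 23 Tikimt 920 EC in the Ethiopian calendar.

Tikimt 23, 920 EC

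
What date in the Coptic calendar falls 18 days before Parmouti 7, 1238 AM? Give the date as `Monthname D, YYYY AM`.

Paremhat 19, 1238 AM

Counting 18 days back from JDN 2277060 reaches JDN 2277042, which is Paremhat 19, 1238 AM.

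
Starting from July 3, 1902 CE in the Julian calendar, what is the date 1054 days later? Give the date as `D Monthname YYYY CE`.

Counting 1054 days forward from JDN 2415947 reaches JDN 2417001, which is 22 May 1905 CE.

22 May 1905 CE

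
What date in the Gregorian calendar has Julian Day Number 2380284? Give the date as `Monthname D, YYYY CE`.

JDN 2451545 is 1 Jan 2000; 2380284 is −71261 days from there.

November 23, 1804 CE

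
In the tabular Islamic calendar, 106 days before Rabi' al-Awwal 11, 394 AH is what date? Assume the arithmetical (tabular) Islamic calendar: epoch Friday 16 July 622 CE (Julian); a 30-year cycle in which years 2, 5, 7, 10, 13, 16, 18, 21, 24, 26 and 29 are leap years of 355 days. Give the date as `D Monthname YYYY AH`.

23 Dhu al-Qa'dah 393 AH

The starting date is JDN 2087775; 2087775 − 106 = 2087669.
JDN 2087669 corresponds to 23 Dhu al-Qa'dah 393 AH.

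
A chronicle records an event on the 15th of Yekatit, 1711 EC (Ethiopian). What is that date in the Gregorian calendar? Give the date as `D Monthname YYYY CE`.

20 February 1719 CE

Both dates share Julian Day Number 2348962; in the Gregorian calendar that is 20 February 1719 CE.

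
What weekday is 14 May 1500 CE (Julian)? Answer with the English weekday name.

In the proleptic Gregorian calendar this is 24 May 1500 (JDN 2269067).
2269067 ≡ 3 (mod 7); counting from Monday = 0 gives Thursday.

Thursday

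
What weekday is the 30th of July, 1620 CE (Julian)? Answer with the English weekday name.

Sunday

In the Gregorian calendar this is 9 August 1620 (JDN 2312974).
2312974 ≡ 6 (mod 7); counting from Monday = 0 gives Sunday.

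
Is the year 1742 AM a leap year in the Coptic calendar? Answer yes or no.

no

1742 mod 4 = 2; in the Coptic calendar a year is leap when year mod 4 = 3, so it is a common year.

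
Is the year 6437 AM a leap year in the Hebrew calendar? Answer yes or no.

Hebrew year 6437 is year 15 of its 19-year Metonic cycle; leap years are at positions 3, 6, 8, 11, 14, 17, 19, so it is a common year (12 months).

no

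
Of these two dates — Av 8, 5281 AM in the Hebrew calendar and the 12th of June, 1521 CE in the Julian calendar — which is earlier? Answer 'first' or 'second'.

The two dates have Julian Day Numbers 2276796 and 2276766 respectively.
Since 2276766 < 2276796, the second date comes first.

second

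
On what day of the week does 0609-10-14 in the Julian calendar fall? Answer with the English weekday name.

In the proleptic Gregorian calendar this is 17 October 609 (JDN 1943782).
Since JDN mod 7 = 1 (0 = Monday), the day is Tuesday.

Tuesday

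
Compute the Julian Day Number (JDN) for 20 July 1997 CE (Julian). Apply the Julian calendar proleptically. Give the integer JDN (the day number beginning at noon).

Equivalently 2 August 1997 (Gregorian).
JDN 2299161 is 15 October 1582 CE (Gregorian); the target day is +151502 days from there, so JDN = 2450663.

2450663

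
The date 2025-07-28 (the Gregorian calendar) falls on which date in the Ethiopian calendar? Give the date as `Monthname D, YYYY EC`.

Hamle 21, 2017 EC

Both dates share Julian Day Number 2460885; in the Ethiopian calendar that is 21 Hamle 2017 EC.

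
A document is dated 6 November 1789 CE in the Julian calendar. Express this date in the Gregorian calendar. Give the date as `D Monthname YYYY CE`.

17 November 1789 CE

For dates in this range the Gregorian date is 11 days ahead of the Julian.
6 November 1789 Julian + 11 days → 17 November 1789 Gregorian.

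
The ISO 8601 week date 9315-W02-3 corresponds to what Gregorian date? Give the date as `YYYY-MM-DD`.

9315-01-09

ISO week 1 of 9315 is the week containing the first Thursday of 9315.
Week 2, day 3 (Wednesday) lands on 9315-01-09.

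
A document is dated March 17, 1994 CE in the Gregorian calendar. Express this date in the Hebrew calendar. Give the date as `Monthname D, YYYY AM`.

Julian Day Number of the source date = 2449429.
Converting JDN 2449429 to the Hebrew calendar gives 5 Nisan 5754 AM.

Nisan 5, 5754 AM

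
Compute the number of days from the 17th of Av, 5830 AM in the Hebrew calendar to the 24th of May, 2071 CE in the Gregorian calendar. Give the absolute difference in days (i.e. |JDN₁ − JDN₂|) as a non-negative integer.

303

JDN of the first date = 2477318.
JDN of the second date = 2477621.
|2477621 − 2477318| = 303.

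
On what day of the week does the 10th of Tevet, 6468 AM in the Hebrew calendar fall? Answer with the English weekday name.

This is JDN 2710131 (27 December 2707 Gregorian).
2710131 ≡ 4 (mod 7); counting from Monday = 0 gives Friday.

Friday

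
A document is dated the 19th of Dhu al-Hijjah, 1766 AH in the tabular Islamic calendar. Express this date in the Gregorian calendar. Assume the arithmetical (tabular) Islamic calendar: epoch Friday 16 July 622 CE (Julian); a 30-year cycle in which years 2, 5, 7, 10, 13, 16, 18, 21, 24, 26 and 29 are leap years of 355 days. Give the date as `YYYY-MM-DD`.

2335-12-06

Both dates share Julian Day Number 2574240; in the Gregorian calendar that is 6 December 2335 CE.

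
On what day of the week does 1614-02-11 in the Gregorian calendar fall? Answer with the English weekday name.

JDN 2310603 mod 7 = 1, and JDN 0 was a Monday, so this is a Tuesday.

Tuesday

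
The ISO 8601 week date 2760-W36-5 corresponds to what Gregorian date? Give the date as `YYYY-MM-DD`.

2760-09-09

ISO week 1 of 2760 is the week containing the first Thursday of 2760.
Week 36, day 5 (Friday) lands on 2760-09-09.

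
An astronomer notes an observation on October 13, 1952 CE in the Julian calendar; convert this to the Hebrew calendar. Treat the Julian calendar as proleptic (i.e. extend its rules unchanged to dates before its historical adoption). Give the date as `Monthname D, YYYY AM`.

Julian Day Number of the source date = 2434312.
Converting JDN 2434312 to the Hebrew calendar gives 7 Cheshvan 5713 AM.

Cheshvan 7, 5713 AM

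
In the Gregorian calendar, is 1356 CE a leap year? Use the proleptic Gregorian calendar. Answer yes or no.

yes

1356 is divisible by 4 and not by 100, so it is a leap year.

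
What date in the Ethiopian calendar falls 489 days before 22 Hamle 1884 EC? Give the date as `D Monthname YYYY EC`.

Counting 489 days back from JDN 2412308 reaches JDN 2411819, which is 19 Megabit 1883 EC.

19 Megabit 1883 EC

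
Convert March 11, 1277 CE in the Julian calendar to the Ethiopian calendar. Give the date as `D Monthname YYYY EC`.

15 Megabit 1269 EC

Julian Day Number of the source date = 2187552.
Converting JDN 2187552 to the Ethiopian calendar gives 15 Megabit 1269 EC.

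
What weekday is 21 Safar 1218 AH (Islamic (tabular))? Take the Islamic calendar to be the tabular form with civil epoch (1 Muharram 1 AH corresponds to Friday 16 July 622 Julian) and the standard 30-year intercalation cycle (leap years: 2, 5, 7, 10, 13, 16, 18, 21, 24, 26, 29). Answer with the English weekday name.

Sunday

Equivalently 12 June 1803 Gregorian, JDN 2379754.
Since JDN mod 7 = 6 (0 = Monday), the day is Sunday.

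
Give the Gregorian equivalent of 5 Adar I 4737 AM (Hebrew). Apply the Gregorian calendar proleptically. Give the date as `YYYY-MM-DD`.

Julian Day Number of the source date = 2077935.
Converting JDN 2077935 to the Gregorian calendar gives 2 February 977 CE.

0977-02-02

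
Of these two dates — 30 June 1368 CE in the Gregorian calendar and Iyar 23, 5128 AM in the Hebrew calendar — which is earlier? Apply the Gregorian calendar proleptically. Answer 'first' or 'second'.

second

The two dates have Julian Day Numbers 2220893 and 2220852 respectively.
Since 2220852 < 2220893, the second date comes first.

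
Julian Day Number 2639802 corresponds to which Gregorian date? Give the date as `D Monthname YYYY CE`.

7 June 2515 CE

Counting from JDN 2299161 = 15 Oct 1582 gives an offset of 340641 days.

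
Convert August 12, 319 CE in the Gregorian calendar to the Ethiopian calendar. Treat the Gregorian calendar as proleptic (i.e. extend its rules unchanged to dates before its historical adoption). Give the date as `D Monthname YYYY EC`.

Both dates share Julian Day Number 1837795; in the Ethiopian calendar that is 18 Nehase 311 EC.

18 Nehase 311 EC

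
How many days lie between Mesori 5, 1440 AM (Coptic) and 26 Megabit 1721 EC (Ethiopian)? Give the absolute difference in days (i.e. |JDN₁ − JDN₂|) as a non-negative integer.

1697

First date → JDN 2350959; second date → JDN 2352656.
The interval is |2350959 − 2352656| = 1697 days.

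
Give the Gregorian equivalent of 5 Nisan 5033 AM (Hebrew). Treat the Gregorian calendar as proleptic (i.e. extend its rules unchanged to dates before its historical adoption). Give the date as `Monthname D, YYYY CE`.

Julian Day Number of the source date = 2186105.
Converting JDN 2186105 to the Gregorian calendar gives 1 April 1273 CE.

April 1, 1273 CE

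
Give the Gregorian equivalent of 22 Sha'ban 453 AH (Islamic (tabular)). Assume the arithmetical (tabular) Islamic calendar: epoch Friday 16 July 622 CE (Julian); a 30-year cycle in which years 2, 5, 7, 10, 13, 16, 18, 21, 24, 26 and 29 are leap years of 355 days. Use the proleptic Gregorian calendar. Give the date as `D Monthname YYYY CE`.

Julian Day Number of the source date = 2108842.
Converting JDN 2108842 to the Gregorian calendar gives 17 September 1061 CE.

17 September 1061 CE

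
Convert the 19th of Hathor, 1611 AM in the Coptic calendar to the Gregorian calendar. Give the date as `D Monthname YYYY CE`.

Julian Day Number of the source date = 2413160.
Converting JDN 2413160 to the Gregorian calendar gives 27 November 1894 CE.

27 November 1894 CE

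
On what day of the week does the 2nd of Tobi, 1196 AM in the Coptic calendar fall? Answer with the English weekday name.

In the proleptic Gregorian calendar this is 7 January 1480 (JDN 2261625).
JDN 2261625 mod 7 = 2, and JDN 0 was a Monday, so this is a Wednesday.

Wednesday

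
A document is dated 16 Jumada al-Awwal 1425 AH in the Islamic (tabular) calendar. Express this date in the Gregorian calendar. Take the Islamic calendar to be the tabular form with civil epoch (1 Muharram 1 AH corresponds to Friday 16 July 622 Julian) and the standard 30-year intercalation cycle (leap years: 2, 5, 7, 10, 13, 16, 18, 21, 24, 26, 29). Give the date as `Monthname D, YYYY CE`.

July 4, 2004 CE

Both dates share Julian Day Number 2453191; in the Gregorian calendar that is 4 July 2004 CE.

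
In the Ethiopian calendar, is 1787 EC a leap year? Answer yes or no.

yes

1787 mod 4 = 3; in the Ethiopian calendar a year is leap when year mod 4 = 3, so it is a leap year.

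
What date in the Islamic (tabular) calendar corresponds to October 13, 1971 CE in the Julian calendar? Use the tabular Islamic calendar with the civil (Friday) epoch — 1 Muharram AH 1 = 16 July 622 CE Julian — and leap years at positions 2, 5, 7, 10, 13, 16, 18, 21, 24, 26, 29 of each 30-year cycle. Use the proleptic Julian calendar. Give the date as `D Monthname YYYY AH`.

The source date corresponds to 26 October 1971 in the Gregorian calendar (JDN 2441251).
That day falls on 6 Ramadan 1391 AH in the tabular Islamic calendar.

6 Ramadan 1391 AH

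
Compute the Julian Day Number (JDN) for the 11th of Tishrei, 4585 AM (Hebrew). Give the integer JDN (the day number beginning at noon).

2022275

In the proleptic Gregorian calendar the same day is 12 September 824.
JDN 2451545 is 1 January 2000 CE (Gregorian); the target day is −429270 days from there, so JDN = 2022275.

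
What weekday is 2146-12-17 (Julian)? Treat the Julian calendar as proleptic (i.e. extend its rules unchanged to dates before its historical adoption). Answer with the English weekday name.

Equivalently 31 December 2146 Gregorian, JDN 2505235.
JDN 2505235 mod 7 = 5, and JDN 0 was a Monday, so this is a Saturday.

Saturday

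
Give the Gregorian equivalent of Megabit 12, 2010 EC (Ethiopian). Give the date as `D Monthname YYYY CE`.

Both dates share Julian Day Number 2458199; in the Gregorian calendar that is 21 March 2018 CE.

21 March 2018 CE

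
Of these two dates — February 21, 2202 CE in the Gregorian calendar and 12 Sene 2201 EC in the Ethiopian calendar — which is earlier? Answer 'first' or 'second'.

First date → JDN 2525375; second date → JDN 2528052.
JDN 2525375 < JDN 2528052, so the first date is earlier.

first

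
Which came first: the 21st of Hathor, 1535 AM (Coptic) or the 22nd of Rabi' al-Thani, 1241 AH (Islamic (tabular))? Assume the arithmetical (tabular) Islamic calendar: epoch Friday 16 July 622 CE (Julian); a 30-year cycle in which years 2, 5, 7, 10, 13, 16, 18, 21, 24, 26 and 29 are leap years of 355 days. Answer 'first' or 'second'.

first

First date → JDN 2385403; second date → JDN 2387965.
JDN 2385403 < JDN 2387965, so the first date is earlier.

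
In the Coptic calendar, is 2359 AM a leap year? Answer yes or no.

yes

2359 mod 4 = 3; in the Coptic calendar a year is leap when year mod 4 = 3, so it is a leap year.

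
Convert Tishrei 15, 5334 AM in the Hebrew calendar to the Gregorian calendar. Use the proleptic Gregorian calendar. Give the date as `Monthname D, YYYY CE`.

September 22, 1573 CE

Both dates share Julian Day Number 2295851; in the Gregorian calendar that is 22 September 1573 CE.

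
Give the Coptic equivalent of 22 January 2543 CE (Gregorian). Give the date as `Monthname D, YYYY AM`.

Tobi 10, 2259 AM

Julian Day Number of the source date = 2649893.
Converting JDN 2649893 to the Coptic calendar gives 10 Tobi 2259 AM.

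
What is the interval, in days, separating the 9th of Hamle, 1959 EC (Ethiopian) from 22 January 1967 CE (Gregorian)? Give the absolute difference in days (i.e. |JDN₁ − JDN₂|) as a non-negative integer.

175

JDN of the first date = 2439688.
JDN of the second date = 2439513.
|2439513 − 2439688| = 175.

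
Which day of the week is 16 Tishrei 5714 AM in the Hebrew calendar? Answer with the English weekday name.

This is JDN 2434646 (25 September 1953 Gregorian).
2434646 ≡ 4 (mod 7); counting from Monday = 0 gives Friday.

Friday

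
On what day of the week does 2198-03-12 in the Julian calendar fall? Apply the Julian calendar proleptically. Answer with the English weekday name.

Equivalently 26 March 2198 Gregorian, JDN 2523948.
2523948 ≡ 0 (mod 7); counting from Monday = 0 gives Monday.

Monday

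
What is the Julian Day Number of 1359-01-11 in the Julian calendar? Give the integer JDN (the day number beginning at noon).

2217443

Equivalently 19 January 1359 (proleptic Gregorian).
JDN 2299161 is 15 October 1582 CE (Gregorian); the target day is −81718 days from there, so JDN = 2217443.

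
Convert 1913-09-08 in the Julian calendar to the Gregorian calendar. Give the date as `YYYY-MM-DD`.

At this point the Julian calendar is 13 days behind the Gregorian.
8 September 1913 Julian + 13 days → 21 September 1913 Gregorian.

1913-09-21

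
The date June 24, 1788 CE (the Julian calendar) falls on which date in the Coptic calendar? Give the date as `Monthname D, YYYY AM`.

Paoni 30, 1504 AM

The source date corresponds to 5 July 1788 in the Gregorian calendar (JDN 2374300).
That day falls on 30 Paoni 1504 AM in the Coptic calendar.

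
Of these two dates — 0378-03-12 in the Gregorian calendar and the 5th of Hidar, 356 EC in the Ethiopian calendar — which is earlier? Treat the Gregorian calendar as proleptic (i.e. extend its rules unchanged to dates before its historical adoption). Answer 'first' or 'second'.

The two dates have Julian Day Numbers 1859192 and 1853949 respectively.
Since 1853949 < 1859192, the second date comes first.

second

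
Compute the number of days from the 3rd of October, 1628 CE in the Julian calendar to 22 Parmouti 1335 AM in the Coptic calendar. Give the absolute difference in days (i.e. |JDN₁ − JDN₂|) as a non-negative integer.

First date → JDN 2315961; second date → JDN 2312504.
The interval is |2315961 − 2312504| = 3457 days.

3457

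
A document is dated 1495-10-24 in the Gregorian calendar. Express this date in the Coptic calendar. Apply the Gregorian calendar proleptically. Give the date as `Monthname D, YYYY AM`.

Paopi 17, 1212 AM

Both dates share Julian Day Number 2267394; in the Coptic calendar that is 17 Paopi 1212 AM.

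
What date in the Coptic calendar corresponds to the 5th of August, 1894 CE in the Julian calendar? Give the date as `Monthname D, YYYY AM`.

The source date corresponds to 17 August 1894 in the Gregorian calendar (JDN 2413058).
That day falls on 12 Mesori 1610 AM in the Coptic calendar.

Mesori 12, 1610 AM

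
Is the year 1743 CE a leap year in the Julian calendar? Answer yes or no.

no

1743 mod 4 = 3, so it is a common year in the Julian calendar.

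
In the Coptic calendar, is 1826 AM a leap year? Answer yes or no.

1826 mod 4 = 2; in the Coptic calendar a year is leap when year mod 4 = 3, so it is a common year.

no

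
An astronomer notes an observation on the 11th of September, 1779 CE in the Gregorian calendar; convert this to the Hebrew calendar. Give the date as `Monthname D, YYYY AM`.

Tishrei 1, 5540 AM

Both dates share Julian Day Number 2371080; in the Hebrew calendar that is 1 Tishrei 5540 AM.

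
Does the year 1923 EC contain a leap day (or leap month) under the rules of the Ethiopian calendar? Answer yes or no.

yes

1923 mod 4 = 3; in the Ethiopian calendar a year is leap when year mod 4 = 3, so it is a leap year.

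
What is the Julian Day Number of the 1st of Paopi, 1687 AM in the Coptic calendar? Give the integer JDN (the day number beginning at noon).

2440871

Equivalently 11 October 1970 (Gregorian).
JDN 2400001 is 17 November 1858 CE (Gregorian), MJD 0; the target day is +40870 days from there, so JDN = 2440871.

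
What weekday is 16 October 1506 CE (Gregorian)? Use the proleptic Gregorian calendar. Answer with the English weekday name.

Tuesday

2271403 ≡ 1 (mod 7); counting from Monday = 0 gives Tuesday.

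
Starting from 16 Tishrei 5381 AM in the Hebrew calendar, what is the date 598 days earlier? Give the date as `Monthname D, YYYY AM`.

Counting 598 days back from JDN 2313039 reaches JDN 2312441, which is Adar 9, 5379 AM.

Adar 9, 5379 AM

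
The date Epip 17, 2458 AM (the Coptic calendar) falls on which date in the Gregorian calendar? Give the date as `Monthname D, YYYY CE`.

Julian Day Number of the source date = 2722765.
Converting JDN 2722765 to the Gregorian calendar gives 30 July 2742 CE.

July 30, 2742 CE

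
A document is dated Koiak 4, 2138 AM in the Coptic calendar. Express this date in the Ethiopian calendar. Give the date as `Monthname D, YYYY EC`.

Tahsas 4, 2414 EC

Both dates share Julian Day Number 2605662; in the Ethiopian calendar that is 4 Tahsas 2414 EC.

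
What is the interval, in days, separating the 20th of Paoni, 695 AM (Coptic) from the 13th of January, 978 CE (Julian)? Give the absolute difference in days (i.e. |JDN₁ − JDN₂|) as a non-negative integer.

517

JDN of the first date = 2078802.
JDN of the second date = 2078285.
|2078285 − 2078802| = 517.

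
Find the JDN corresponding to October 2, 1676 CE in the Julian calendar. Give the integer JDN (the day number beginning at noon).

2333492

Equivalently 12 October 1676 (Gregorian).
JDN 2451545 is 1 January 2000 CE (Gregorian); the target day is −118053 days from there, so JDN = 2333492.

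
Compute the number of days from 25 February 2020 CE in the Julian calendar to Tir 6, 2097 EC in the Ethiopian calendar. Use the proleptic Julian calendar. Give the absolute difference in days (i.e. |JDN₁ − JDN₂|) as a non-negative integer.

JDN of the first date = 2458918.
JDN of the second date = 2489910.
|2489910 − 2458918| = 30992.

30992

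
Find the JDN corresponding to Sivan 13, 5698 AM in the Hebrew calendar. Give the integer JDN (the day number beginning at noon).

2429062

In the Gregorian calendar the same day is 12 June 1938.
JDN 2451545 is 1 January 2000 CE (Gregorian); the target day is −22483 days from there, so JDN = 2429062.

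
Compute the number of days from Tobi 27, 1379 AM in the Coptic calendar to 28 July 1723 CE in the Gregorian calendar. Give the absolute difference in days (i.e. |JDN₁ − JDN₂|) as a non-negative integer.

JDN of the first date = 2328490.
JDN of the second date = 2350581.
|2350581 − 2328490| = 22091.

22091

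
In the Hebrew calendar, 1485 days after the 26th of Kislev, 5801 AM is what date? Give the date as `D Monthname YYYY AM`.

The starting date is JDN 2466490; 2466490 + 1485 = 2467975.
JDN 2467975 corresponds to 5 Tevet 5805 AM.

5 Tevet 5805 AM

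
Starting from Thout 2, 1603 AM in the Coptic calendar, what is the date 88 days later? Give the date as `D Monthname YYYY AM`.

Counting 88 days forward from JDN 2410161 reaches JDN 2410249, which is 30 Hathor 1603 AM.

30 Hathor 1603 AM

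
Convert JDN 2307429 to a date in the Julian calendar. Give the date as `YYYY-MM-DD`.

The Gregorian equivalent of JDN 2307429 is 4 June 1605.
In the Julian calendar that day is 1605-05-25.

1605-05-25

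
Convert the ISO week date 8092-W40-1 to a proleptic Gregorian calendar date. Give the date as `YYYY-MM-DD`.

ISO week 1 of 8092 is the week containing the first Thursday of 8092.
Week 40, day 1 (Monday) lands on 8092-09-29.

8092-09-29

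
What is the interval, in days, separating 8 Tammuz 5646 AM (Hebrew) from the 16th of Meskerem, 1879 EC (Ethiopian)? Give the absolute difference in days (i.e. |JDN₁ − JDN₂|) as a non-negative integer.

76

JDN of the first date = 2410099.
JDN of the second date = 2410175.
|2410175 − 2410099| = 76.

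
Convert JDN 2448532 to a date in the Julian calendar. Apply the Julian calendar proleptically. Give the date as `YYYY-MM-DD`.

The Gregorian equivalent of JDN 2448532 is 2 October 1991.
In the Julian calendar that day is 1991-09-19.

1991-09-19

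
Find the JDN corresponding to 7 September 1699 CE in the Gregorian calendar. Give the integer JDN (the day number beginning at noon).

2341857

JDN 2400001 is 17 November 1858 CE (Gregorian), MJD 0; the target day is −58144 days from there, so JDN = 2341857.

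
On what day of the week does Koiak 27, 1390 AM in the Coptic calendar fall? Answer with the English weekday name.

This is JDN 2332478 (2 January 1674 Gregorian).
Since JDN mod 7 = 1 (0 = Monday), the day is Tuesday.

Tuesday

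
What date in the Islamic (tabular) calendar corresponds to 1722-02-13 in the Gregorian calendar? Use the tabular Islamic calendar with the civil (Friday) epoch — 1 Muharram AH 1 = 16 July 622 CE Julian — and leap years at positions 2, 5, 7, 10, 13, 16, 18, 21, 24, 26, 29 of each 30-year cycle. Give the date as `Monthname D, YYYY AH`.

Julian Day Number of the source date = 2350051.
Converting JDN 2350051 to the tabular Islamic calendar gives 26 Rabi' al-Thani 1134 AH.

Rabi' al-Thani 26, 1134 AH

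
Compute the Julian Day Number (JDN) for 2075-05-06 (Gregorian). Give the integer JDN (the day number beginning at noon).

2479064

JDN 2400001 is 17 November 1858 CE (Gregorian), MJD 0; the target day is +79063 days from there, so JDN = 2479064.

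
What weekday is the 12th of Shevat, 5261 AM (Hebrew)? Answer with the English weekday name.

In the proleptic Gregorian calendar this is 11 January 1501 (JDN 2269299).
Since JDN mod 7 = 4 (0 = Monday), the day is Friday.

Friday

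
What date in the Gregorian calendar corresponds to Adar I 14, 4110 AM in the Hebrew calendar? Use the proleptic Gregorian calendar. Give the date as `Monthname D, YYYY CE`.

Both dates share Julian Day Number 1848935; in the Gregorian calendar that is 10 February 350 CE.

February 10, 350 CE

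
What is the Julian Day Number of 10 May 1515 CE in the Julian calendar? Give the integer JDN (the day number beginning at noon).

Equivalently 20 May 1515 (proleptic Gregorian).
JDN 2451545 is 1 January 2000 CE (Gregorian); the target day is −177004 days from there, so JDN = 2274541.

2274541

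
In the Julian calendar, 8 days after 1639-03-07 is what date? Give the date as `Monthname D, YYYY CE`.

March 15, 1639 CE

JDN of 1639-03-07 = 2319768.
2319768 + 8 = 2319776.
JDN 2319776 in the Julian calendar is March 15, 1639 CE.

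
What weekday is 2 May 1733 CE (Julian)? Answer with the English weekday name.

Wednesday

Equivalently 13 May 1733 Gregorian, JDN 2354158.
JDN 2354158 mod 7 = 2, and JDN 0 was a Monday, so this is a Wednesday.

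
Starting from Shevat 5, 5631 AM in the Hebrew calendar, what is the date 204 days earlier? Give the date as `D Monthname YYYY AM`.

Counting 204 days back from JDN 2404455 reaches JDN 2404251, which is 8 Tammuz 5630 AM.

8 Tammuz 5630 AM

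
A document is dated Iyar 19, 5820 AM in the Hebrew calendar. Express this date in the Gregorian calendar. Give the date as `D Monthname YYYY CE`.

Both dates share Julian Day Number 2473599; in the Gregorian calendar that is 19 May 2060 CE.

19 May 2060 CE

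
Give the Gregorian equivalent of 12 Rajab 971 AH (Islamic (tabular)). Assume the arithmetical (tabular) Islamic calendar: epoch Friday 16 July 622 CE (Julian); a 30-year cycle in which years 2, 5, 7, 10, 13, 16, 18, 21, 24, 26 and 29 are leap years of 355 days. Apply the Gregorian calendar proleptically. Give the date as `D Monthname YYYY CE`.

6 March 1564 CE

Both dates share Julian Day Number 2292364; in the Gregorian calendar that is 6 March 1564 CE.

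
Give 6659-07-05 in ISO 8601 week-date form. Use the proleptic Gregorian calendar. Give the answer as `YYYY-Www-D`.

6659-W27-2

The weekday is Tuesday (ISO weekday 2).
That Tuesday belongs to ISO week 27 of ISO year 6659.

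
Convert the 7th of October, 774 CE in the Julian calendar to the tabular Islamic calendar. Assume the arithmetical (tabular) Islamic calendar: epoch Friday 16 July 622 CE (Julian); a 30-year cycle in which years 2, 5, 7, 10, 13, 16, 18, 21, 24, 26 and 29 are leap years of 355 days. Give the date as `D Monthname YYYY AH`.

26 Dhu al-Qa'dah 157 AH

Julian Day Number of the source date = 2004041.
Converting JDN 2004041 to the tabular Islamic calendar gives 26 Dhu al-Qa'dah 157 AH.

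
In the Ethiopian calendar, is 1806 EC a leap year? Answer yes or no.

1806 mod 4 = 2; in the Ethiopian calendar a year is leap when year mod 4 = 3, so it is a common year.

no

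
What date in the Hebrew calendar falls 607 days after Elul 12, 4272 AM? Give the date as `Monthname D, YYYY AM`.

JDN of Elul 12, 4272 AM = 1908288.
1908288 + 607 = 1908895.
JDN 1908895 in the Hebrew calendar is Nisan 28, 4274 AM.

Nisan 28, 4274 AM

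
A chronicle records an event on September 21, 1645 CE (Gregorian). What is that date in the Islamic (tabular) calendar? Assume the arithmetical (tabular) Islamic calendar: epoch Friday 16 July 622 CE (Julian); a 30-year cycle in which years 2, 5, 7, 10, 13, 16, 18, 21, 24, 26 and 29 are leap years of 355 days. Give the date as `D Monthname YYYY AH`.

30 Rajab 1055 AH

Julian Day Number of the source date = 2322148.
Converting JDN 2322148 to the tabular Islamic calendar gives 30 Rajab 1055 AH.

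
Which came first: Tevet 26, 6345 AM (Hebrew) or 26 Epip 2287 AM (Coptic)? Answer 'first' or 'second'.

second

First date → JDN 2665230; second date → JDN 2660316.
JDN 2660316 < JDN 2665230, so the second date is earlier.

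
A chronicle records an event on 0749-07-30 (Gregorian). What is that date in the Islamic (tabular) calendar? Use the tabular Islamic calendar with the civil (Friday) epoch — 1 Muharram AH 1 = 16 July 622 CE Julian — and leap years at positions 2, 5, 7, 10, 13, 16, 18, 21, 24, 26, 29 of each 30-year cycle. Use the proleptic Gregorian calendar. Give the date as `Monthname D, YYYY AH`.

Dhu al-Hijjah 5, 131 AH

Both dates share Julian Day Number 1994837; in the tabular Islamic calendar that is 5 Dhu al-Hijjah 131 AH.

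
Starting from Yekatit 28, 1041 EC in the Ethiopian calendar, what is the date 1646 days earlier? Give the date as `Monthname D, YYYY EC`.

JDN of Yekatit 28, 1041 EC = 2104258.
2104258 − 1646 = 2102612.
JDN 2102612 in the Ethiopian calendar is Nehase 28, 1036 EC.

Nehase 28, 1036 EC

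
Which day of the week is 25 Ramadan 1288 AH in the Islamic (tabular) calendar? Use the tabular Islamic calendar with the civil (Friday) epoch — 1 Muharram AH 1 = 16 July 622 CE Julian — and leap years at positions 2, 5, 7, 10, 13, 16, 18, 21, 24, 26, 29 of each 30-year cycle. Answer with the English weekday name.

Equivalently 8 December 1871 Gregorian, JDN 2404770.
Since JDN mod 7 = 4 (0 = Monday), the day is Friday.

Friday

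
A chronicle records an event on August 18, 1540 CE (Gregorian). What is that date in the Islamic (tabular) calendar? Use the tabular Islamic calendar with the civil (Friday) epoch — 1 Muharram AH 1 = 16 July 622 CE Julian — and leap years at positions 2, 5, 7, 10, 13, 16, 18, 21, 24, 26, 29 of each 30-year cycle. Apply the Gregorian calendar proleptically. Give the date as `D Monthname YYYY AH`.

Both dates share Julian Day Number 2283763; in the tabular Islamic calendar that is 4 Rabi' al-Thani 947 AH.

4 Rabi' al-Thani 947 AH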